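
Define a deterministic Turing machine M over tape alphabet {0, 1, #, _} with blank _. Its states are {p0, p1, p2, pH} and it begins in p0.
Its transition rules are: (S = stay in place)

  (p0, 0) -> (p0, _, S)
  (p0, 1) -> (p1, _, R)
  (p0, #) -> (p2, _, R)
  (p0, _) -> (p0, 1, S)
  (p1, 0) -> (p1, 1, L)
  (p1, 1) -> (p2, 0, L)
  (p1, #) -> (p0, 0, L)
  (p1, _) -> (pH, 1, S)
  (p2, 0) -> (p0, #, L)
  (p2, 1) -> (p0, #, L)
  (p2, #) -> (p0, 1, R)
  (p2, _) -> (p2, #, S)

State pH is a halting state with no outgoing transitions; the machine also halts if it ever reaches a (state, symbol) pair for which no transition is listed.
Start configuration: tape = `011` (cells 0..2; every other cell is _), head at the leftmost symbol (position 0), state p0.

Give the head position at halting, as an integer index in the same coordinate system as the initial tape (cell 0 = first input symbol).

state=p0 head=0 tape=[0]11_   (p0,0)→(p0,_,S)
state=p0 head=0 tape=[_]11_   (p0,_)→(p0,1,S)
state=p0 head=0 tape=[1]11_   (p0,1)→(p1,_,R)
state=p1 head=1 tape=_[1]1_   (p1,1)→(p2,0,L)
state=p2 head=0 tape=[_]01_   (p2,_)→(p2,#,S)
state=p2 head=0 tape=[#]01_   (p2,#)→(p0,1,R)
state=p0 head=1 tape=1[0]1_   (p0,0)→(p0,_,S)
state=p0 head=1 tape=1[_]1_   (p0,_)→(p0,1,S)
state=p0 head=1 tape=1[1]1_   (p0,1)→(p1,_,R)
state=p1 head=2 tape=1_[1]_   (p1,1)→(p2,0,L)
state=p2 head=1 tape=1[_]0_   (p2,_)→(p2,#,S)
state=p2 head=1 tape=1[#]0_   (p2,#)→(p0,1,R)
state=p0 head=2 tape=11[0]_   (p0,0)→(p0,_,S)
state=p0 head=2 tape=11[_]_   (p0,_)→(p0,1,S)
state=p0 head=2 tape=11[1]_   (p0,1)→(p1,_,R)
state=p1 head=3 tape=11_[_]   (p1,_)→(pH,1,S)
state=pH head=3 tape=11_[1]
At halt the head is at cell 3.

3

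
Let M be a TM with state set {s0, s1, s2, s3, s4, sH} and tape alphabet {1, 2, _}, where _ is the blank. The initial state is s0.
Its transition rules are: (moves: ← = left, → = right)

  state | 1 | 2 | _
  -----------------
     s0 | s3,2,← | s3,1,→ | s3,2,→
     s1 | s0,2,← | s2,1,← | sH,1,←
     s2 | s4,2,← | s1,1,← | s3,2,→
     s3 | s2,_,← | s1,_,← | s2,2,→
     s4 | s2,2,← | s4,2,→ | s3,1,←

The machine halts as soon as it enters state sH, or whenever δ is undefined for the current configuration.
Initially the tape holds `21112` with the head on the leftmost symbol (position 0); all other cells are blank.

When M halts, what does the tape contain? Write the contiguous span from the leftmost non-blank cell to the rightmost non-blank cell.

111_1112

s0 | ____[2]1112   read 2 → write 1, move →, go to s3
s3 | ____1[1]112   read 1 → write _, move ←, go to s2
s2 | ____[1]_112   read 1 → write 2, move ←, go to s4
s4 | ___[_]2_112   read _ → write 1, move ←, go to s3
s3 | __[_]12_112   read _ → write 2, move →, go to s2
s2 | __2[1]2_112   read 1 → write 2, move ←, go to s4
s4 | __[2]22_112   read 2 → write 2, move →, go to s4
s4 | __2[2]2_112   read 2 → write 2, move →, go to s4
s4 | __22[2]_112   read 2 → write 2, move →, go to s4
s4 | __222[_]112   read _ → write 1, move ←, go to s3
s3 | __22[2]1112   read 2 → write _, move ←, go to s1
s1 | __2[2]_1112   read 2 → write 1, move ←, go to s2
s2 | __[2]1_1112   read 2 → write 1, move ←, go to s1
s1 | _[_]11_1112   read _ → write 1, move ←, go to sH
sH | [_]111_1112
The non-blank tape span at halt is 111_1112.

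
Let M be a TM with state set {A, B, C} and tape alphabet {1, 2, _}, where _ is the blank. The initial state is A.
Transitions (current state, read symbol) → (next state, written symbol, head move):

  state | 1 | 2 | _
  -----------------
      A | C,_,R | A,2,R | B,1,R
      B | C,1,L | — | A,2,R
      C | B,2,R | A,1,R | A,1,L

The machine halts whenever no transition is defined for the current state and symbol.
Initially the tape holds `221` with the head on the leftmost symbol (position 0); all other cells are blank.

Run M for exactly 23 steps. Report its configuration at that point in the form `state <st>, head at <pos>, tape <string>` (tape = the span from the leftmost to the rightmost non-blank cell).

state A, head at 5, tape 221111

A | [2]21___   read 2 → write 2, move R, go to A
A | 2[2]1___   read 2 → write 2, move R, go to A
A | 22[1]___   read 1 → write _, move R, go to C
C | 22_[_]__   read _ → write 1, move L, go to A
A | 22[_]1__   read _ → write 1, move R, go to B
B | 221[1]__   read 1 → write 1, move L, go to C
C | 22[1]1__   read 1 → write 2, move R, go to B
B | 222[1]__   read 1 → write 1, move L, go to C
C | 22[2]1__   read 2 → write 1, move R, go to A
A | 221[1]__   read 1 → write _, move R, go to C
C | 221_[_]_   read _ → write 1, move L, go to A
A | 221[_]1_   read _ → write 1, move R, go to B
B | 2211[1]_   read 1 → write 1, move L, go to C
C | 221[1]1_   read 1 → write 2, move R, go to B
B | 2212[1]_   read 1 → write 1, move L, go to C
C | 221[2]1_   read 2 → write 1, move R, go to A
A | 2211[1]_   read 1 → write _, move R, go to C
C | 2211_[_]   read _ → write 1, move L, go to A
A | 2211[_]1   read _ → write 1, move R, go to B
B | 22111[1]   read 1 → write 1, move L, go to C
C | 2211[1]1   read 1 → write 2, move R, go to B
B | 22112[1]   read 1 → write 1, move L, go to C
C | 2211[2]1   read 2 → write 1, move R, go to A
A | 22111[1]
After 23 steps: state A, head at 5, tape 221111.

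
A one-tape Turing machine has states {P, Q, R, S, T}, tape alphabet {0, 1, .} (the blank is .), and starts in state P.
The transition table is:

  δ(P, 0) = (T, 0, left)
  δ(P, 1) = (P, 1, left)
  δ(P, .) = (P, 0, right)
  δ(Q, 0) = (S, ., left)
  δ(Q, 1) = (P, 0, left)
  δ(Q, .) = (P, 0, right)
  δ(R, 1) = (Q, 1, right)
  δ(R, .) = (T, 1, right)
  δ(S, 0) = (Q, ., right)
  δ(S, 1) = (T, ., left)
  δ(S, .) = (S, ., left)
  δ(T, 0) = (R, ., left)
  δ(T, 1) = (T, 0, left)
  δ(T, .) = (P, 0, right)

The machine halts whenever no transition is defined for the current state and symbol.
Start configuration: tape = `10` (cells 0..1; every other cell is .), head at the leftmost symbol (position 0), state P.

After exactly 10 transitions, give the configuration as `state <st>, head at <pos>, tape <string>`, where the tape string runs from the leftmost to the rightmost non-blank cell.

state T, head at -2, tape 10010

P | ...[1]0   read 1 → write 1, move left, go to P
P | ..[.]10   read . → write 0, move right, go to P
P | ..0[1]0   read 1 → write 1, move left, go to P
P | ..[0]10   read 0 → write 0, move left, go to T
T | .[.]010   read . → write 0, move right, go to P
P | .0[0]10   read 0 → write 0, move left, go to T
T | .[0]010   read 0 → write ., move left, go to R
R | [.].010   read . → write 1, move right, go to T
T | 1[.]010   read . → write 0, move right, go to P
P | 10[0]10   read 0 → write 0, move left, go to T
T | 1[0]010
After 10 steps: state T, head at -2, tape 10010.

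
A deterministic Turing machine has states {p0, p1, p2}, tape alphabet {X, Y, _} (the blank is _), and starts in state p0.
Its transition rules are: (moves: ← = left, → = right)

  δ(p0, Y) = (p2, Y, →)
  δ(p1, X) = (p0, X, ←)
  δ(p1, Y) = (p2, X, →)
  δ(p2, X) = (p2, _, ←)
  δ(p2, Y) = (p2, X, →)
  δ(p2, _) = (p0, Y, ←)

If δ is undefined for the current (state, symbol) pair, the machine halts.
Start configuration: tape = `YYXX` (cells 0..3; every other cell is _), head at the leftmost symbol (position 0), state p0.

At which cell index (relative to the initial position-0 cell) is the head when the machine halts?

0

state=p0 head=0 tape=[Y]YXX   (p0,Y)→(p2,Y,→)
state=p2 head=1 tape=Y[Y]XX   (p2,Y)→(p2,X,→)
state=p2 head=2 tape=YX[X]X   (p2,X)→(p2,_,←)
state=p2 head=1 tape=Y[X]_X   (p2,X)→(p2,_,←)
state=p2 head=0 tape=[Y]__X   (p2,Y)→(p2,X,→)
state=p2 head=1 tape=X[_]_X   (p2,_)→(p0,Y,←)
state=p0 head=0 tape=[X]Y_X
At halt the head is at cell 0.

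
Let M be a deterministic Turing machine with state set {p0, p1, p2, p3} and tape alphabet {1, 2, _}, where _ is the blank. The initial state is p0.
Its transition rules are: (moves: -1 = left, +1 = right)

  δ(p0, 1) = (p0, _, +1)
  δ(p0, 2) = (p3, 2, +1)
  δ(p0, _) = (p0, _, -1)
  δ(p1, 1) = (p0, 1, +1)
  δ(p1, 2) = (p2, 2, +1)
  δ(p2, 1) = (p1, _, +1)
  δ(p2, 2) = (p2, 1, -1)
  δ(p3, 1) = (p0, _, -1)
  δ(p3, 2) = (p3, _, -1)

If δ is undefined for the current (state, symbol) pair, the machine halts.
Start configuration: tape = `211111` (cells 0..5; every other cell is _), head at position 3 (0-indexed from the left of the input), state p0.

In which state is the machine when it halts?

p0 | 211[1]11_   read 1 → write _, move +1, go to p0
p0 | 211_[1]1_   read 1 → write _, move +1, go to p0
p0 | 211__[1]_   read 1 → write _, move +1, go to p0
p0 | 211___[_]   read _ → write _, move -1, go to p0
p0 | 211__[_]_   read _ → write _, move -1, go to p0
p0 | 211_[_]__   read _ → write _, move -1, go to p0
p0 | 211[_]___   read _ → write _, move -1, go to p0
p0 | 21[1]____   read 1 → write _, move +1, go to p0
p0 | 21_[_]___   read _ → write _, move -1, go to p0
p0 | 21[_]____   read _ → write _, move -1, go to p0
p0 | 2[1]_____   read 1 → write _, move +1, go to p0
p0 | 2_[_]____   read _ → write _, move -1, go to p0
p0 | 2[_]_____   read _ → write _, move -1, go to p0
p0 | [2]______   read 2 → write 2, move +1, go to p3
p3 | 2[_]_____
No transition is defined for (p3, _); M halts in state p3.

p3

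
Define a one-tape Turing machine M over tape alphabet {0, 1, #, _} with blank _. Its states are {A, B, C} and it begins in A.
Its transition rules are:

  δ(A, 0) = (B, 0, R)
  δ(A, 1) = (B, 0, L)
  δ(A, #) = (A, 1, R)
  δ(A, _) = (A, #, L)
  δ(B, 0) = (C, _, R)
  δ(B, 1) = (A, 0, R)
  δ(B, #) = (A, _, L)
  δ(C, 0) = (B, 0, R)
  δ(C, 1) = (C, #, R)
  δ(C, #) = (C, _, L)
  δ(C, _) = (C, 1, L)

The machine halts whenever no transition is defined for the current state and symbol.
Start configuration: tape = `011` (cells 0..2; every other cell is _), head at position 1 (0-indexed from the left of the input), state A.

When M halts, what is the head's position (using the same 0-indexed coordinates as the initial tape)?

A | 0[1]1_   read 1 → write 0, move L, go to B
B | [0]01_   read 0 → write _, move R, go to C
C | _[0]1_   read 0 → write 0, move R, go to B
B | _0[1]_   read 1 → write 0, move R, go to A
A | _00[_]   read _ → write #, move L, go to A
A | _0[0]#   read 0 → write 0, move R, go to B
B | _00[#]   read # → write _, move L, go to A
A | _0[0]_   read 0 → write 0, move R, go to B
B | _00[_]
At halt the head is at cell 3.

3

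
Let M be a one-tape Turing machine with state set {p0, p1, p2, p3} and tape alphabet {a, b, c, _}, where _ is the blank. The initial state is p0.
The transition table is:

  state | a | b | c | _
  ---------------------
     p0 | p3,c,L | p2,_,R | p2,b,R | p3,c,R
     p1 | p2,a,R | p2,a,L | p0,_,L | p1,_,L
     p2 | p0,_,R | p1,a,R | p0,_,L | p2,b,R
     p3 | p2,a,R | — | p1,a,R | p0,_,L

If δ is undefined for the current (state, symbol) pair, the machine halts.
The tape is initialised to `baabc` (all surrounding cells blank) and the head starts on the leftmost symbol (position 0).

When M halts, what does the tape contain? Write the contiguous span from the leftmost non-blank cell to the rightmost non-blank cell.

state=p0 head=0 tape=[b]aabc   (p0,b)→(p2,_,R)
state=p2 head=1 tape=_[a]abc   (p2,a)→(p0,_,R)
state=p0 head=2 tape=__[a]bc   (p0,a)→(p3,c,L)
state=p3 head=1 tape=_[_]cbc   (p3,_)→(p0,_,L)
state=p0 head=0 tape=[_]_cbc   (p0,_)→(p3,c,R)
state=p3 head=1 tape=c[_]cbc   (p3,_)→(p0,_,L)
state=p0 head=0 tape=[c]_cbc   (p0,c)→(p2,b,R)
state=p2 head=1 tape=b[_]cbc   (p2,_)→(p2,b,R)
state=p2 head=2 tape=bb[c]bc   (p2,c)→(p0,_,L)
state=p0 head=1 tape=b[b]_bc   (p0,b)→(p2,_,R)
state=p2 head=2 tape=b_[_]bc   (p2,_)→(p2,b,R)
state=p2 head=3 tape=b_b[b]c   (p2,b)→(p1,a,R)
state=p1 head=4 tape=b_ba[c]   (p1,c)→(p0,_,L)
state=p0 head=3 tape=b_b[a]_   (p0,a)→(p3,c,L)
state=p3 head=2 tape=b_[b]c_
The non-blank tape span at halt is b_bc.

b_bc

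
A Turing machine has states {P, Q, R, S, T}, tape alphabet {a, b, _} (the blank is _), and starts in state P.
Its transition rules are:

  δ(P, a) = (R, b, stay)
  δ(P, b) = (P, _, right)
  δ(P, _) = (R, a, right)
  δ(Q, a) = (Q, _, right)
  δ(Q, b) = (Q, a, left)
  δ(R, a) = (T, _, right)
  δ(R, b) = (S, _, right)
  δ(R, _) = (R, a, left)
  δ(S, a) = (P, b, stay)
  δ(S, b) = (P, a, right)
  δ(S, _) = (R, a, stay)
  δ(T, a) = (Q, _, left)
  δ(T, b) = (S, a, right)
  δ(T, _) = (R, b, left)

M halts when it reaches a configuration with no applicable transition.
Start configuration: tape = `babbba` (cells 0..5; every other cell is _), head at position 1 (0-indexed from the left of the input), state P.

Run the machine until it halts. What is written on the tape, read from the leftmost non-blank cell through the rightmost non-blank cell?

b___aaab

P | b[a]bbba__   read a → write b, move stay, go to R
R | b[b]bbba__   read b → write _, move right, go to S
S | b_[b]bba__   read b → write a, move right, go to P
P | b_a[b]ba__   read b → write _, move right, go to P
P | b_a_[b]a__   read b → write _, move right, go to P
P | b_a__[a]__   read a → write b, move stay, go to R
R | b_a__[b]__   read b → write _, move right, go to S
S | b_a___[_]_   read _ → write a, move stay, go to R
R | b_a___[a]_   read a → write _, move right, go to T
T | b_a____[_]   read _ → write b, move left, go to R
R | b_a___[_]b   read _ → write a, move left, go to R
R | b_a__[_]ab   read _ → write a, move left, go to R
R | b_a_[_]aab   read _ → write a, move left, go to R
R | b_a[_]aaab   read _ → write a, move left, go to R
R | b_[a]aaaab   read a → write _, move right, go to T
T | b__[a]aaab   read a → write _, move left, go to Q
Q | b_[_]_aaab
The non-blank tape span at halt is b___aaab.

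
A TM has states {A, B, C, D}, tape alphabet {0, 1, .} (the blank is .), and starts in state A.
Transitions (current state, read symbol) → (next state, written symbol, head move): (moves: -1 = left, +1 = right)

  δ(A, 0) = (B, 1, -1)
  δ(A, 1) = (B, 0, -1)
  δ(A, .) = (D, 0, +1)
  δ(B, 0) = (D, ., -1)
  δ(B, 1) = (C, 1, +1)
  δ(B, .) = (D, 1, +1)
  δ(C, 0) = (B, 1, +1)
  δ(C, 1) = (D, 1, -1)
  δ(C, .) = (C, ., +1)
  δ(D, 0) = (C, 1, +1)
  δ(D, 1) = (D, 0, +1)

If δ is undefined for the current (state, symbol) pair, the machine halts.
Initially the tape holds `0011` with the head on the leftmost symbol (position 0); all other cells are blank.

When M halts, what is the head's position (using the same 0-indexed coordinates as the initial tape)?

4

A | .[0]011.   read 0 → write 1, move -1, go to B
B | [.]1011.   read . → write 1, move +1, go to D
D | 1[1]011.   read 1 → write 0, move +1, go to D
D | 10[0]11.   read 0 → write 1, move +1, go to C
C | 101[1]1.   read 1 → write 1, move -1, go to D
D | 10[1]11.   read 1 → write 0, move +1, go to D
D | 100[1]1.   read 1 → write 0, move +1, go to D
D | 1000[1].   read 1 → write 0, move +1, go to D
D | 10000[.]
At halt the head is at cell 4.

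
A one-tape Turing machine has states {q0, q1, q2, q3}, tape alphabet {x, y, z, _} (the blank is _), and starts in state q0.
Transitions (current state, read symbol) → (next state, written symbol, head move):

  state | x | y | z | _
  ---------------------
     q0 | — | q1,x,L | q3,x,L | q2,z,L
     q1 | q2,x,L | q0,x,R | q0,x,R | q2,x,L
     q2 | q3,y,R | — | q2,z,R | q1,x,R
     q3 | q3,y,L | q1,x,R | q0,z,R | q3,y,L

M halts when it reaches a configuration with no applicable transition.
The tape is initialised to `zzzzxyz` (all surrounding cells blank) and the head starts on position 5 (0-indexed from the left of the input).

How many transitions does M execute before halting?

q0 | zzzzx[y]z   read y → write x, move L, go to q1
q1 | zzzz[x]xz   read x → write x, move L, go to q2
q2 | zzz[z]xxz   read z → write z, move R, go to q2
q2 | zzzz[x]xz   read x → write y, move R, go to q3
q3 | zzzzy[x]z   read x → write y, move L, go to q3
q3 | zzzz[y]yz   read y → write x, move R, go to q1
q1 | zzzzx[y]z   read y → write x, move R, go to q0
q0 | zzzzxx[z]   read z → write x, move L, go to q3
q3 | zzzzx[x]x   read x → write y, move L, go to q3
q3 | zzzz[x]yx   read x → write y, move L, go to q3
q3 | zzz[z]yyx   read z → write z, move R, go to q0
q0 | zzzz[y]yx   read y → write x, move L, go to q1
q1 | zzz[z]xyx   read z → write x, move R, go to q0
q0 | zzzx[x]yx
M halts after 13 transitions.

13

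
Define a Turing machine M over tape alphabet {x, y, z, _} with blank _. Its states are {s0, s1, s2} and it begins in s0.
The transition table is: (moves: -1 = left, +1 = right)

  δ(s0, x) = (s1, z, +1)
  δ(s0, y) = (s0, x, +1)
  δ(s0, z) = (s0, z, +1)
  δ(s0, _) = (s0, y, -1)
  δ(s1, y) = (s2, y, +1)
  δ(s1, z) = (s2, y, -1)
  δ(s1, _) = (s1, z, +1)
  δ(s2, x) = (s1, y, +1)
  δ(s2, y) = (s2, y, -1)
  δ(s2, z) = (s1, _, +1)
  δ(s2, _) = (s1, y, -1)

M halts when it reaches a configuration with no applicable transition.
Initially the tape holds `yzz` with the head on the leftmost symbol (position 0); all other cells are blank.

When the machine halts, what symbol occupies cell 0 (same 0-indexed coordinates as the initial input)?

x

state=s0 head=0 tape=[y]zz___   (s0,y)→(s0,x,+1)
state=s0 head=1 tape=x[z]z___   (s0,z)→(s0,z,+1)
state=s0 head=2 tape=xz[z]___   (s0,z)→(s0,z,+1)
state=s0 head=3 tape=xzz[_]__   (s0,_)→(s0,y,-1)
state=s0 head=2 tape=xz[z]y__   (s0,z)→(s0,z,+1)
state=s0 head=3 tape=xzz[y]__   (s0,y)→(s0,x,+1)
state=s0 head=4 tape=xzzx[_]_   (s0,_)→(s0,y,-1)
state=s0 head=3 tape=xzz[x]y_   (s0,x)→(s1,z,+1)
state=s1 head=4 tape=xzzz[y]_   (s1,y)→(s2,y,+1)
state=s2 head=5 tape=xzzzy[_]   (s2,_)→(s1,y,-1)
state=s1 head=4 tape=xzzz[y]y   (s1,y)→(s2,y,+1)
state=s2 head=5 tape=xzzzy[y]   (s2,y)→(s2,y,-1)
state=s2 head=4 tape=xzzz[y]y   (s2,y)→(s2,y,-1)
state=s2 head=3 tape=xzz[z]yy   (s2,z)→(s1,_,+1)
state=s1 head=4 tape=xzz_[y]y   (s1,y)→(s2,y,+1)
state=s2 head=5 tape=xzz_y[y]   (s2,y)→(s2,y,-1)
state=s2 head=4 tape=xzz_[y]y   (s2,y)→(s2,y,-1)
state=s2 head=3 tape=xzz[_]yy   (s2,_)→(s1,y,-1)
state=s1 head=2 tape=xz[z]yyy   (s1,z)→(s2,y,-1)
state=s2 head=1 tape=x[z]yyyy   (s2,z)→(s1,_,+1)
state=s1 head=2 tape=x_[y]yyy   (s1,y)→(s2,y,+1)
state=s2 head=3 tape=x_y[y]yy   (s2,y)→(s2,y,-1)
state=s2 head=2 tape=x_[y]yyy   (s2,y)→(s2,y,-1)
state=s2 head=1 tape=x[_]yyyy   (s2,_)→(s1,y,-1)
state=s1 head=0 tape=[x]yyyyy
Cell 0 holds x when M halts.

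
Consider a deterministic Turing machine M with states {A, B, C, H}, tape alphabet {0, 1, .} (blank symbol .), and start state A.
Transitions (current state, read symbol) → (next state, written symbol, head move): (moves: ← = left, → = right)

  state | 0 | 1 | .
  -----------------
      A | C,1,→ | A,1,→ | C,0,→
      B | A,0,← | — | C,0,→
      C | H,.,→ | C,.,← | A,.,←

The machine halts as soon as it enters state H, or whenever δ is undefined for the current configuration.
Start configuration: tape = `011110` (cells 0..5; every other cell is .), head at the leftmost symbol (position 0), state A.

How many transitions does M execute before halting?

state=A head=0 tape=..[0]11110   (A,0)→(C,1,→)
state=C head=1 tape=..1[1]1110   (C,1)→(C,.,←)
state=C head=0 tape=..[1].1110   (C,1)→(C,.,←)
state=C head=-1 tape=.[.]..1110   (C,.)→(A,.,←)
state=A head=-2 tape=[.]...1110   (A,.)→(C,0,→)
state=C head=-1 tape=0[.]..1110   (C,.)→(A,.,←)
state=A head=-2 tape=[0]...1110   (A,0)→(C,1,→)
state=C head=-1 tape=1[.]..1110   (C,.)→(A,.,←)
state=A head=-2 tape=[1]...1110   (A,1)→(A,1,→)
state=A head=-1 tape=1[.]..1110   (A,.)→(C,0,→)
state=C head=0 tape=10[.].1110   (C,.)→(A,.,←)
state=A head=-1 tape=1[0]..1110   (A,0)→(C,1,→)
state=C head=0 tape=11[.].1110   (C,.)→(A,.,←)
state=A head=-1 tape=1[1]..1110   (A,1)→(A,1,→)
state=A head=0 tape=11[.].1110   (A,.)→(C,0,→)
state=C head=1 tape=110[.]1110   (C,.)→(A,.,←)
state=A head=0 tape=11[0].1110   (A,0)→(C,1,→)
state=C head=1 tape=111[.]1110   (C,.)→(A,.,←)
state=A head=0 tape=11[1].1110   (A,1)→(A,1,→)
state=A head=1 tape=111[.]1110   (A,.)→(C,0,→)
state=C head=2 tape=1110[1]110   (C,1)→(C,.,←)
state=C head=1 tape=111[0].110   (C,0)→(H,.,→)
state=H head=2 tape=111.[.]110
M halts after 22 transitions.

22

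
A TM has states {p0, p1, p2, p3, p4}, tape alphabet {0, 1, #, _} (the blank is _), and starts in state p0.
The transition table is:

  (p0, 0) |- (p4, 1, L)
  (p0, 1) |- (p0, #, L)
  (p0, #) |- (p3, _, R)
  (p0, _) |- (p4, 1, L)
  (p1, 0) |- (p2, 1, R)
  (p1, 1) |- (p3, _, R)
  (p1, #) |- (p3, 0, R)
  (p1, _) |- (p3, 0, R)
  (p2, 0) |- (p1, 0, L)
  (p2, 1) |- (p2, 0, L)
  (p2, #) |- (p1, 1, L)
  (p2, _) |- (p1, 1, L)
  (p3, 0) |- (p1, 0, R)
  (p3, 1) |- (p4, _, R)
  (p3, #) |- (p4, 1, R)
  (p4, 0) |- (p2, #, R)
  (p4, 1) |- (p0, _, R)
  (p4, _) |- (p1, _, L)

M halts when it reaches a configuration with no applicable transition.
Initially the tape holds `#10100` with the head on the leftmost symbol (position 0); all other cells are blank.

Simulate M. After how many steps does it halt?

p0 | [#]10100__   read # → write _, move R, go to p3
p3 | _[1]0100__   read 1 → write _, move R, go to p4
p4 | __[0]100__   read 0 → write #, move R, go to p2
p2 | __#[1]00__   read 1 → write 0, move L, go to p2
p2 | __[#]000__   read # → write 1, move L, go to p1
p1 | _[_]1000__   read _ → write 0, move R, go to p3
p3 | _0[1]000__   read 1 → write _, move R, go to p4
p4 | _0_[0]00__   read 0 → write #, move R, go to p2
p2 | _0_#[0]0__   read 0 → write 0, move L, go to p1
p1 | _0_[#]00__   read # → write 0, move R, go to p3
p3 | _0_0[0]0__   read 0 → write 0, move R, go to p1
p1 | _0_00[0]__   read 0 → write 1, move R, go to p2
p2 | _0_001[_]_   read _ → write 1, move L, go to p1
p1 | _0_00[1]1_   read 1 → write _, move R, go to p3
p3 | _0_00_[1]_   read 1 → write _, move R, go to p4
p4 | _0_00__[_]   read _ → write _, move L, go to p1
p1 | _0_00_[_]_   read _ → write 0, move R, go to p3
p3 | _0_00_0[_]
M halts after 17 transitions.

17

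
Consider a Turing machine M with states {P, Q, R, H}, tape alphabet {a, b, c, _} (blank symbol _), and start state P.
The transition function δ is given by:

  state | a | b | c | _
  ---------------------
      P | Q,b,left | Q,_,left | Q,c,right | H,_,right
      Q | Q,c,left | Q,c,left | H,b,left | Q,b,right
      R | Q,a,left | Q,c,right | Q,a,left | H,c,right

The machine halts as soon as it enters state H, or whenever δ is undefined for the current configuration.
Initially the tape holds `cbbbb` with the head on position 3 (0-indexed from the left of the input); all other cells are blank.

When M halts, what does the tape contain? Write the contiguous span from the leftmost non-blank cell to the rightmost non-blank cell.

state=P head=3 tape=_cbb[b]b   (P,b)→(Q,_,left)
state=Q head=2 tape=_cb[b]_b   (Q,b)→(Q,c,left)
state=Q head=1 tape=_c[b]c_b   (Q,b)→(Q,c,left)
state=Q head=0 tape=_[c]cc_b   (Q,c)→(H,b,left)
state=H head=-1 tape=[_]bcc_b
The non-blank tape span at halt is bcc_b.

bcc_b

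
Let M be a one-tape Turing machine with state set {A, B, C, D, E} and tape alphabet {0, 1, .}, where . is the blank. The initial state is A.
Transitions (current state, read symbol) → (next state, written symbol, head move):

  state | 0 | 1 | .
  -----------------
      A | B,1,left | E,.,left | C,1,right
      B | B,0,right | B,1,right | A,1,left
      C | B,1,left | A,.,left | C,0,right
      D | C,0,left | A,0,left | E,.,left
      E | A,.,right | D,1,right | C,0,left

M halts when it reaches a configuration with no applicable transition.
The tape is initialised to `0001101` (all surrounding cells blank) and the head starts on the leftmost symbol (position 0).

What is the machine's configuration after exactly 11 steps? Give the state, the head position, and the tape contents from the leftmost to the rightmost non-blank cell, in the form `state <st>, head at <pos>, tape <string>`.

state=A head=0 tape=....[0]001101   (A,0)→(B,1,left)
state=B head=-1 tape=...[.]1001101   (B,.)→(A,1,left)
state=A head=-2 tape=..[.]11001101   (A,.)→(C,1,right)
state=C head=-1 tape=..1[1]1001101   (C,1)→(A,.,left)
state=A head=-2 tape=..[1].1001101   (A,1)→(E,.,left)
state=E head=-3 tape=.[.]..1001101   (E,.)→(C,0,left)
state=C head=-4 tape=[.]0..1001101   (C,.)→(C,0,right)
state=C head=-3 tape=0[0]..1001101   (C,0)→(B,1,left)
state=B head=-4 tape=[0]1..1001101   (B,0)→(B,0,right)
state=B head=-3 tape=0[1]..1001101   (B,1)→(B,1,right)
state=B head=-2 tape=01[.].1001101   (B,.)→(A,1,left)
state=A head=-3 tape=0[1]1.1001101
After 11 steps: state A, head at -3, tape 011.1001101.

state A, head at -3, tape 011.1001101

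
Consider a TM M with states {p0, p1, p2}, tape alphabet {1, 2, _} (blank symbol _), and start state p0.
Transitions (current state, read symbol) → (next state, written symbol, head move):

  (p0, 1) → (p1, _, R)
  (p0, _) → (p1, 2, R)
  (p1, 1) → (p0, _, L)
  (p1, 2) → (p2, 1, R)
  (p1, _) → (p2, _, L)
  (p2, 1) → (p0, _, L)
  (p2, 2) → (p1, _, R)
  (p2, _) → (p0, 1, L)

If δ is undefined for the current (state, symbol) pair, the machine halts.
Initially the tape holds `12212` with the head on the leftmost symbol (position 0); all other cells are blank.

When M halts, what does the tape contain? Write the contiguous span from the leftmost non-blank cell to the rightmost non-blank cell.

p0 | [1]2212   read 1 → write _, move R, go to p1
p1 | _[2]212   read 2 → write 1, move R, go to p2
p2 | _1[2]12   read 2 → write _, move R, go to p1
p1 | _1_[1]2   read 1 → write _, move L, go to p0
p0 | _1[_]_2   read _ → write 2, move R, go to p1
p1 | _12[_]2   read _ → write _, move L, go to p2
p2 | _1[2]_2   read 2 → write _, move R, go to p1
p1 | _1_[_]2   read _ → write _, move L, go to p2
p2 | _1[_]_2   read _ → write 1, move L, go to p0
p0 | _[1]1_2   read 1 → write _, move R, go to p1
p1 | __[1]_2   read 1 → write _, move L, go to p0
p0 | _[_]__2   read _ → write 2, move R, go to p1
p1 | _2[_]_2   read _ → write _, move L, go to p2
p2 | _[2]__2   read 2 → write _, move R, go to p1
p1 | __[_]_2   read _ → write _, move L, go to p2
p2 | _[_]__2   read _ → write 1, move L, go to p0
p0 | [_]1__2   read _ → write 2, move R, go to p1
p1 | 2[1]__2   read 1 → write _, move L, go to p0
p0 | [2]___2
The non-blank tape span at halt is 2___2.

2___2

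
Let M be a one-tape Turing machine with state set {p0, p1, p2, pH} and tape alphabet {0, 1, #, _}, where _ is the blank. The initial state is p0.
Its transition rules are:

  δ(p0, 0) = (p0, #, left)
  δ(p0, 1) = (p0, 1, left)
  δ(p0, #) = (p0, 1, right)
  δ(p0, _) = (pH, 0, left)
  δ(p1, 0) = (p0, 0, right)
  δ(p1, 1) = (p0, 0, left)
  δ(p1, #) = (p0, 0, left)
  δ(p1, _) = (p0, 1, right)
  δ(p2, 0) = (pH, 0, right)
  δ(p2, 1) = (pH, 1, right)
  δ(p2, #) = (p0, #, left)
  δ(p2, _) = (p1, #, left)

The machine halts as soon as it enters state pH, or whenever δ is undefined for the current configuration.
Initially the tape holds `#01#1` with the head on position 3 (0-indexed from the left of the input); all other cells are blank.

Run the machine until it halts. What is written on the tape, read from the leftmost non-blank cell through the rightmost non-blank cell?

011111

p0 | __#01[#]1   read # → write 1, move right, go to p0
p0 | __#011[1]   read 1 → write 1, move left, go to p0
p0 | __#01[1]1   read 1 → write 1, move left, go to p0
p0 | __#0[1]11   read 1 → write 1, move left, go to p0
p0 | __#[0]111   read 0 → write #, move left, go to p0
p0 | __[#]#111   read # → write 1, move right, go to p0
p0 | __1[#]111   read # → write 1, move right, go to p0
p0 | __11[1]11   read 1 → write 1, move left, go to p0
p0 | __1[1]111   read 1 → write 1, move left, go to p0
p0 | __[1]1111   read 1 → write 1, move left, go to p0
p0 | _[_]11111   read _ → write 0, move left, go to pH
pH | [_]011111
The non-blank tape span at halt is 011111.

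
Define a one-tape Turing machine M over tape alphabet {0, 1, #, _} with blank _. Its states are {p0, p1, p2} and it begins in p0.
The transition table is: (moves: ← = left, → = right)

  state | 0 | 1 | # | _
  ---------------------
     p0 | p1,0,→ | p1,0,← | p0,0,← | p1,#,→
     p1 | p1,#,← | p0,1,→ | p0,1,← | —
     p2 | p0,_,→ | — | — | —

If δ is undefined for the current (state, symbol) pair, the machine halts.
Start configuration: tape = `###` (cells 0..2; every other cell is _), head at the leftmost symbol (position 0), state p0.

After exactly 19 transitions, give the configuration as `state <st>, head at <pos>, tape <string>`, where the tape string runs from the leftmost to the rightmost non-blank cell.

p0 | ____[#]##   read # → write 0, move ←, go to p0
p0 | ___[_]0##   read _ → write #, move →, go to p1
p1 | ___#[0]##   read 0 → write #, move ←, go to p1
p1 | ___[#]###   read # → write 1, move ←, go to p0
p0 | __[_]1###   read _ → write #, move →, go to p1
p1 | __#[1]###   read 1 → write 1, move →, go to p0
p0 | __#1[#]##   read # → write 0, move ←, go to p0
p0 | __#[1]0##   read 1 → write 0, move ←, go to p1
p1 | __[#]00##   read # → write 1, move ←, go to p0
p0 | _[_]100##   read _ → write #, move →, go to p1
p1 | _#[1]00##   read 1 → write 1, move →, go to p0
p0 | _#1[0]0##   read 0 → write 0, move →, go to p1
p1 | _#10[0]##   read 0 → write #, move ←, go to p1
p1 | _#1[0]###   read 0 → write #, move ←, go to p1
p1 | _#[1]####   read 1 → write 1, move →, go to p0
p0 | _#1[#]###   read # → write 0, move ←, go to p0
p0 | _#[1]0###   read 1 → write 0, move ←, go to p1
p1 | _[#]00###   read # → write 1, move ←, go to p0
p0 | [_]100###   read _ → write #, move →, go to p1
p1 | #[1]00###
After 19 steps: state p1, head at -3, tape #100###.

state p1, head at -3, tape #100###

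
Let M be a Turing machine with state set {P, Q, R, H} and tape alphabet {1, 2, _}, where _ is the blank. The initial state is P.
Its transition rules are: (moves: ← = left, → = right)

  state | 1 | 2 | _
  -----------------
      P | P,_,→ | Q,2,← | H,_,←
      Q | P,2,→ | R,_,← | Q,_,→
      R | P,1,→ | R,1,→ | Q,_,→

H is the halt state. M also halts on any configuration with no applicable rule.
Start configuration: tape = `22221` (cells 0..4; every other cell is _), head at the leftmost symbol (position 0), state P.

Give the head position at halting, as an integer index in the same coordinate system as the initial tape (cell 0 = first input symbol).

4

state=P head=0 tape=_[2]2221_   (P,2)→(Q,2,←)
state=Q head=-1 tape=[_]22221_   (Q,_)→(Q,_,→)
state=Q head=0 tape=_[2]2221_   (Q,2)→(R,_,←)
state=R head=-1 tape=[_]_2221_   (R,_)→(Q,_,→)
state=Q head=0 tape=_[_]2221_   (Q,_)→(Q,_,→)
state=Q head=1 tape=__[2]221_   (Q,2)→(R,_,←)
state=R head=0 tape=_[_]_221_   (R,_)→(Q,_,→)
state=Q head=1 tape=__[_]221_   (Q,_)→(Q,_,→)
state=Q head=2 tape=___[2]21_   (Q,2)→(R,_,←)
state=R head=1 tape=__[_]_21_   (R,_)→(Q,_,→)
state=Q head=2 tape=___[_]21_   (Q,_)→(Q,_,→)
state=Q head=3 tape=____[2]1_   (Q,2)→(R,_,←)
state=R head=2 tape=___[_]_1_   (R,_)→(Q,_,→)
state=Q head=3 tape=____[_]1_   (Q,_)→(Q,_,→)
state=Q head=4 tape=_____[1]_   (Q,1)→(P,2,→)
state=P head=5 tape=_____2[_]   (P,_)→(H,_,←)
state=H head=4 tape=_____[2]_
At halt the head is at cell 4.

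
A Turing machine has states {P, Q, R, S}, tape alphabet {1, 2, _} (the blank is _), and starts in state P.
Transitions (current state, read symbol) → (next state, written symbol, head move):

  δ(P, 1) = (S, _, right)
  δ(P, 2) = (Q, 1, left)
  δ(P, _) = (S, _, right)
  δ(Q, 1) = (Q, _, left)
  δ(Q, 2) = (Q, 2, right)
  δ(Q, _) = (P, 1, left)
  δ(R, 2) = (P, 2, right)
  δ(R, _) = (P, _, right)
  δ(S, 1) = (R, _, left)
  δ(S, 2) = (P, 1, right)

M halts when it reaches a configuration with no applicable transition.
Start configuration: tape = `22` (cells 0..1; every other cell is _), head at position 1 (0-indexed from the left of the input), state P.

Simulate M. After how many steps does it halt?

17

state=P head=1 tape=__2[2]_   (P,2)→(Q,1,left)
state=Q head=0 tape=__[2]1_   (Q,2)→(Q,2,right)
state=Q head=1 tape=__2[1]_   (Q,1)→(Q,_,left)
state=Q head=0 tape=__[2]__   (Q,2)→(Q,2,right)
state=Q head=1 tape=__2[_]_   (Q,_)→(P,1,left)
state=P head=0 tape=__[2]1_   (P,2)→(Q,1,left)
state=Q head=-1 tape=_[_]11_   (Q,_)→(P,1,left)
state=P head=-2 tape=[_]111_   (P,_)→(S,_,right)
state=S head=-1 tape=_[1]11_   (S,1)→(R,_,left)
state=R head=-2 tape=[_]_11_   (R,_)→(P,_,right)
state=P head=-1 tape=_[_]11_   (P,_)→(S,_,right)
state=S head=0 tape=__[1]1_   (S,1)→(R,_,left)
state=R head=-1 tape=_[_]_1_   (R,_)→(P,_,right)
state=P head=0 tape=__[_]1_   (P,_)→(S,_,right)
state=S head=1 tape=___[1]_   (S,1)→(R,_,left)
state=R head=0 tape=__[_]__   (R,_)→(P,_,right)
state=P head=1 tape=___[_]_   (P,_)→(S,_,right)
state=S head=2 tape=____[_]
M halts after 17 transitions.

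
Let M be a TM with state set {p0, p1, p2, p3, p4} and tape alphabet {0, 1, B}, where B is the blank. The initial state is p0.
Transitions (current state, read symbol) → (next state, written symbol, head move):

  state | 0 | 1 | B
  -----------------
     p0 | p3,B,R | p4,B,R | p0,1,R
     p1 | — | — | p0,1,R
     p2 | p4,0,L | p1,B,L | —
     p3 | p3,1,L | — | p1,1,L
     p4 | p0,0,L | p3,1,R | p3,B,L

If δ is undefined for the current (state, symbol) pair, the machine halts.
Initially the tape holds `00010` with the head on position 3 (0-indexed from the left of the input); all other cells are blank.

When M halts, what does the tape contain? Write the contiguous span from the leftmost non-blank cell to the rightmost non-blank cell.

p0 | 000[1]0BB   read 1 → write B, move R, go to p4
p4 | 000B[0]BB   read 0 → write 0, move L, go to p0
p0 | 000[B]0BB   read B → write 1, move R, go to p0
p0 | 0001[0]BB   read 0 → write B, move R, go to p3
p3 | 0001B[B]B   read B → write 1, move L, go to p1
p1 | 0001[B]1B   read B → write 1, move R, go to p0
p0 | 00011[1]B   read 1 → write B, move R, go to p4
p4 | 00011B[B]   read B → write B, move L, go to p3
p3 | 00011[B]B   read B → write 1, move L, go to p1
p1 | 0001[1]1B
The non-blank tape span at halt is 000111.

000111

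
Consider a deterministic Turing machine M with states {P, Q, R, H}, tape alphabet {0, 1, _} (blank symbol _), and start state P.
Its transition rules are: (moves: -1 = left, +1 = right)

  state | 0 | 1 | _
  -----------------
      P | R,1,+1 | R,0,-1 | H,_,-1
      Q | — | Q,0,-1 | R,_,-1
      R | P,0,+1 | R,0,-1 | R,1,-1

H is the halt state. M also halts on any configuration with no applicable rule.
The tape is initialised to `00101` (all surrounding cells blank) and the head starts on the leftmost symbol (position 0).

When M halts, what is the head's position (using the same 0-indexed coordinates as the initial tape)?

5

P | [0]0101__   read 0 → write 1, move +1, go to R
R | 1[0]101__   read 0 → write 0, move +1, go to P
P | 10[1]01__   read 1 → write 0, move -1, go to R
R | 1[0]001__   read 0 → write 0, move +1, go to P
P | 10[0]01__   read 0 → write 1, move +1, go to R
R | 101[0]1__   read 0 → write 0, move +1, go to P
P | 1010[1]__   read 1 → write 0, move -1, go to R
R | 101[0]0__   read 0 → write 0, move +1, go to P
P | 1010[0]__   read 0 → write 1, move +1, go to R
R | 10101[_]_   read _ → write 1, move -1, go to R
R | 1010[1]1_   read 1 → write 0, move -1, go to R
R | 101[0]01_   read 0 → write 0, move +1, go to P
P | 1010[0]1_   read 0 → write 1, move +1, go to R
R | 10101[1]_   read 1 → write 0, move -1, go to R
R | 1010[1]0_   read 1 → write 0, move -1, go to R
R | 101[0]00_   read 0 → write 0, move +1, go to P
P | 1010[0]0_   read 0 → write 1, move +1, go to R
R | 10101[0]_   read 0 → write 0, move +1, go to P
P | 101010[_]   read _ → write _, move -1, go to H
H | 10101[0]_
At halt the head is at cell 5.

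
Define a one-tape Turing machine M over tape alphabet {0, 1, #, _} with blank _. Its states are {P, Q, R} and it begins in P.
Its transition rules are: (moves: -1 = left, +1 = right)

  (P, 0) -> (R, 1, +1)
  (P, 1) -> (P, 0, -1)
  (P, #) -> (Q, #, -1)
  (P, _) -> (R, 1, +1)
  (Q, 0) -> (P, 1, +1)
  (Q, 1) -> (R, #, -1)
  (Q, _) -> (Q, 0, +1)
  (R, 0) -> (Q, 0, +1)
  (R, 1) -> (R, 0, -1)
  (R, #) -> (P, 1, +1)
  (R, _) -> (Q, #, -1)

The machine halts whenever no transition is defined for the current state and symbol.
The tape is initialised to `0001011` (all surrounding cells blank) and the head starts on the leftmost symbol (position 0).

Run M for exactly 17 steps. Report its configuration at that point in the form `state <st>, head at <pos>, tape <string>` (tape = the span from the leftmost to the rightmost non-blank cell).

P | [0]001011   read 0 → write 1, move +1, go to R
R | 1[0]01011   read 0 → write 0, move +1, go to Q
Q | 10[0]1011   read 0 → write 1, move +1, go to P
P | 101[1]011   read 1 → write 0, move -1, go to P
P | 10[1]0011   read 1 → write 0, move -1, go to P
P | 1[0]00011   read 0 → write 1, move +1, go to R
R | 11[0]0011   read 0 → write 0, move +1, go to Q
Q | 110[0]011   read 0 → write 1, move +1, go to P
P | 1101[0]11   read 0 → write 1, move +1, go to R
R | 11011[1]1   read 1 → write 0, move -1, go to R
R | 1101[1]01   read 1 → write 0, move -1, go to R
R | 110[1]001   read 1 → write 0, move -1, go to R
R | 11[0]0001   read 0 → write 0, move +1, go to Q
Q | 110[0]001   read 0 → write 1, move +1, go to P
P | 1101[0]01   read 0 → write 1, move +1, go to R
R | 11011[0]1   read 0 → write 0, move +1, go to Q
Q | 110110[1]   read 1 → write #, move -1, go to R
R | 11011[0]#
After 17 steps: state R, head at 5, tape 110110#.

state R, head at 5, tape 110110#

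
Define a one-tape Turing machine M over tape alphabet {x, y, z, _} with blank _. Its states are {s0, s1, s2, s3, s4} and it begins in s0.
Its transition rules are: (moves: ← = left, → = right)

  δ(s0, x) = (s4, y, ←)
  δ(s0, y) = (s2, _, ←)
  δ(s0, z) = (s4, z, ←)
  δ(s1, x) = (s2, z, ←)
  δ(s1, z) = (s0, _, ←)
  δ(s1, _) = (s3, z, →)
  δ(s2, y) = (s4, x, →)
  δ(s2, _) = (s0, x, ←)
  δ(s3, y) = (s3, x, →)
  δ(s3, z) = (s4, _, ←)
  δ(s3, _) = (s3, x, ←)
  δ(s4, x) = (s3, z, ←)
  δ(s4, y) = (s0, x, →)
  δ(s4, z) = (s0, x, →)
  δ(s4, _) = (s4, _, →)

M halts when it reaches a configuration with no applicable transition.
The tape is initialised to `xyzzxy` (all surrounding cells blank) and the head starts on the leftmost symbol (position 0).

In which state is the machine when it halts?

s2

s0 | _[x]yzzxy   read x → write y, move ←, go to s4
s4 | [_]yyzzxy   read _ → write _, move →, go to s4
s4 | _[y]yzzxy   read y → write x, move →, go to s0
s0 | _x[y]zzxy   read y → write _, move ←, go to s2
s2 | _[x]_zzxy
No transition is defined for (s2, x); M halts in state s2.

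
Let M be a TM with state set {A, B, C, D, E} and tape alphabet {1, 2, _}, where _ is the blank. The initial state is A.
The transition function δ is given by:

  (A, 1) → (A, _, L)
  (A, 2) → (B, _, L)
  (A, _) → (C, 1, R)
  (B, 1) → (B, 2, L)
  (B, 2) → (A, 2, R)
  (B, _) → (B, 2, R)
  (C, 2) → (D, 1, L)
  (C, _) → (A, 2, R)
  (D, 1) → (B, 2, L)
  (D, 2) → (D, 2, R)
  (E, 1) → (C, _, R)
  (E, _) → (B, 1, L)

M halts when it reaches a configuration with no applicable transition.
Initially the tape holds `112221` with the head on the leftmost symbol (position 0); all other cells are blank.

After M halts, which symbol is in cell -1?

2

state=A head=0 tape=__[1]12221   (A,1)→(A,_,L)
state=A head=-1 tape=_[_]_12221   (A,_)→(C,1,R)
state=C head=0 tape=_1[_]12221   (C,_)→(A,2,R)
state=A head=1 tape=_12[1]2221   (A,1)→(A,_,L)
state=A head=0 tape=_1[2]_2221   (A,2)→(B,_,L)
state=B head=-1 tape=_[1]__2221   (B,1)→(B,2,L)
state=B head=-2 tape=[_]2__2221   (B,_)→(B,2,R)
state=B head=-1 tape=2[2]__2221   (B,2)→(A,2,R)
state=A head=0 tape=22[_]_2221   (A,_)→(C,1,R)
state=C head=1 tape=221[_]2221   (C,_)→(A,2,R)
state=A head=2 tape=2212[2]221   (A,2)→(B,_,L)
state=B head=1 tape=221[2]_221   (B,2)→(A,2,R)
state=A head=2 tape=2212[_]221   (A,_)→(C,1,R)
state=C head=3 tape=22121[2]21   (C,2)→(D,1,L)
state=D head=2 tape=2212[1]121   (D,1)→(B,2,L)
state=B head=1 tape=221[2]2121   (B,2)→(A,2,R)
state=A head=2 tape=2212[2]121   (A,2)→(B,_,L)
state=B head=1 tape=221[2]_121   (B,2)→(A,2,R)
state=A head=2 tape=2212[_]121   (A,_)→(C,1,R)
state=C head=3 tape=22121[1]21
Cell -1 holds 2 when M halts.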